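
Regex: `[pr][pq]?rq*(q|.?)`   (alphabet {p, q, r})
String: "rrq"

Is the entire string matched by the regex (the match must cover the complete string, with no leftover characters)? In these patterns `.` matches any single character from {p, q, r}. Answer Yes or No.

Yes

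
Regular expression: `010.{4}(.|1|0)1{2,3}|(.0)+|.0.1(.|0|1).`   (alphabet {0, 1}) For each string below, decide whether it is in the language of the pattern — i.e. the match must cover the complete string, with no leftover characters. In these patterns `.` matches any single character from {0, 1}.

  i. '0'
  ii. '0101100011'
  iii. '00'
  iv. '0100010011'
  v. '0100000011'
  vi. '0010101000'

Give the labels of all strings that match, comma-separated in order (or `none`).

ii, iii, iv, v, vi

i → no match
ii → match
iii → match
iv → match
v → match
vi → match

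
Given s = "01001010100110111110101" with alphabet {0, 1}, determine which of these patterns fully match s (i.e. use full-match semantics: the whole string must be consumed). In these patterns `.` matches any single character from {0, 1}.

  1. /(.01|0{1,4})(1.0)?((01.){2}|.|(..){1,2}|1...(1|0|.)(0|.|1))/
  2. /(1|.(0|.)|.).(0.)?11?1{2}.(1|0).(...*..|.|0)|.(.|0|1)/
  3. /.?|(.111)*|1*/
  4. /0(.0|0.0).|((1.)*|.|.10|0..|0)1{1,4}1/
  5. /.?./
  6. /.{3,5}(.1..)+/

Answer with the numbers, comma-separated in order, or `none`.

1 → no match
2 → no match
3 → no match
4 → no match
5 → no match
6 → match

6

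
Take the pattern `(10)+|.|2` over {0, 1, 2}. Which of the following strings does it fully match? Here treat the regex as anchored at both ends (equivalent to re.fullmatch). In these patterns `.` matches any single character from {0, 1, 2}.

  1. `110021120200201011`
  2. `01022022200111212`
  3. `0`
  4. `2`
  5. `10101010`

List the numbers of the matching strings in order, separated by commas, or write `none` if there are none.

1 → no match
2 → no match
3 → match
4 → match
5 → match

3, 4, 5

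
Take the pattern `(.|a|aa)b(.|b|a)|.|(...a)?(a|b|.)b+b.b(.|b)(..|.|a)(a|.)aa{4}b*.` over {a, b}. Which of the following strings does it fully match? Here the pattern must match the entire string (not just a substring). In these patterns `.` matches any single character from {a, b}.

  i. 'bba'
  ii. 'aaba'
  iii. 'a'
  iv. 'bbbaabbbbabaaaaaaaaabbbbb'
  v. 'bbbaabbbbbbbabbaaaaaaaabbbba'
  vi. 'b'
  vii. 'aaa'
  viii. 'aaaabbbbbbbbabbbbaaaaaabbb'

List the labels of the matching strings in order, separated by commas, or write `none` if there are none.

i → match
ii → match
iii → match
iv → match
v → match
vi → match
vii → no match
viii → match

i, ii, iii, iv, v, vi, viii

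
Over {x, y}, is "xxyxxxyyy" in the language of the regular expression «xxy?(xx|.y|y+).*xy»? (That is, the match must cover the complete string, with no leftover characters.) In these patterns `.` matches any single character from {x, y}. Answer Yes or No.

Every match must end with "xy", but "xxyxxxyyy" does not.

No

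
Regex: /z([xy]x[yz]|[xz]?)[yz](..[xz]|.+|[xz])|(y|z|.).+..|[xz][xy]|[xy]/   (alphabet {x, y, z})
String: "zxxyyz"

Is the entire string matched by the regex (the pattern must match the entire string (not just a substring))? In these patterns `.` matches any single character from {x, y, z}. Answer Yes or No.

Yes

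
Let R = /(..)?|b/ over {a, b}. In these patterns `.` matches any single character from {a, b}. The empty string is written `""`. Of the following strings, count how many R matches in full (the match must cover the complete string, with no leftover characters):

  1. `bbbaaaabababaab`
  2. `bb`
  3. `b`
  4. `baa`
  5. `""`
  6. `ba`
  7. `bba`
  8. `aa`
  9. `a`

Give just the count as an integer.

1 → no match
2 → match
3 → match
4 → no match
5 → match
6 → match
7 → no match
8 → match
9 → no match
Total matched: 5

5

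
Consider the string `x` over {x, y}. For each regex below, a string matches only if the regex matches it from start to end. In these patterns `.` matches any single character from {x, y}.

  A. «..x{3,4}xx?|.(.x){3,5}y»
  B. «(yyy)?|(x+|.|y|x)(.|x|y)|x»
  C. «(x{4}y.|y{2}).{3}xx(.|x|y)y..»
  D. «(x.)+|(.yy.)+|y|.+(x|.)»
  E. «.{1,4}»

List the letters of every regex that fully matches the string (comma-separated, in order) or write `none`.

B, E

A → no match
B → match
C → no match
D → no match
E → match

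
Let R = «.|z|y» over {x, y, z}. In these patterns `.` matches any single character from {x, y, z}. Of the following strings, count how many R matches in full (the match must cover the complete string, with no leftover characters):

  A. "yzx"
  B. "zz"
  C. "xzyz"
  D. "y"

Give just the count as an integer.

1

A → no match
B → no match
C → no match
D → match
Total matched: 1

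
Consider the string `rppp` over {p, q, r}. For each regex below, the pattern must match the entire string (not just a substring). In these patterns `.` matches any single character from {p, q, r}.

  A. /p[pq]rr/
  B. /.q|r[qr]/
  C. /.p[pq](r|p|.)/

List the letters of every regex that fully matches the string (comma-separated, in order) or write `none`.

C

A → no match — must start with `p`
B → no match
C → match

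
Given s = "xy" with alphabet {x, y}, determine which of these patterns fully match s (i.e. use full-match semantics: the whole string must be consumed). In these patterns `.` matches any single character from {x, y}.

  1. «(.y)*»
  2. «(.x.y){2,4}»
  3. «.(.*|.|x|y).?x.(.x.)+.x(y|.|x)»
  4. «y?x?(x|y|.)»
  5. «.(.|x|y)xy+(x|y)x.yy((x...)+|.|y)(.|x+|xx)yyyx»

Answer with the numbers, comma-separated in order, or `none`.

1, 4

1 → match
2 → no match
3 → no match
4 → match
5 → no match — must end with "yyyx"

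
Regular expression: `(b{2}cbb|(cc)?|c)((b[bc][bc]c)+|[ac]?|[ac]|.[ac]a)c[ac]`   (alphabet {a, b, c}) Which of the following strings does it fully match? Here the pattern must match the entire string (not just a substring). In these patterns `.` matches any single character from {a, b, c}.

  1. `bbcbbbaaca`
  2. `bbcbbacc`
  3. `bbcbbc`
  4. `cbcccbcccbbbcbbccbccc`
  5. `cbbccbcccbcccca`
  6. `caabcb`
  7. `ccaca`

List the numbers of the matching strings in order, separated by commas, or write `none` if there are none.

1 → match
2 → match
3 → no match
4 → no match
5 → match
6 → no match
7 → match

1, 2, 5, 7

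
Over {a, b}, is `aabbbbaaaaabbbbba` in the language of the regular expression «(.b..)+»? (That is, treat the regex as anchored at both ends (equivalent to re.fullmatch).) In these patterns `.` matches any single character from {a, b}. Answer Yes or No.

No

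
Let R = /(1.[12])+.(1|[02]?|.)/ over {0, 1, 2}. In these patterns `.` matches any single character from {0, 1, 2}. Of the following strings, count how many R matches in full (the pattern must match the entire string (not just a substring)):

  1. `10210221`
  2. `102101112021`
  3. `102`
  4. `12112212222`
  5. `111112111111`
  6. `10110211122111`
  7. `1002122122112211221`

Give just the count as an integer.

1 → match
2 → no match
3 → no match
4 → match
5 → no match
6 → no match
7 → no match
Total matched: 2

2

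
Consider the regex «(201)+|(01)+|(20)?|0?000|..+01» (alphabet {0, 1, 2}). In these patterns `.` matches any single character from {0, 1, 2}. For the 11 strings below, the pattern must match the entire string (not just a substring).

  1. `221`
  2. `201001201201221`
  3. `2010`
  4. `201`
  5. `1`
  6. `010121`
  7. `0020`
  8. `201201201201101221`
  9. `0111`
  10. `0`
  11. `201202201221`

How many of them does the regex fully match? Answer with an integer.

1 → no match
2 → no match
3 → no match
4 → match
5 → no match
6 → no match
7 → no match
8 → no match
9 → no match
10 → no match
11 → no match
Total matched: 1

1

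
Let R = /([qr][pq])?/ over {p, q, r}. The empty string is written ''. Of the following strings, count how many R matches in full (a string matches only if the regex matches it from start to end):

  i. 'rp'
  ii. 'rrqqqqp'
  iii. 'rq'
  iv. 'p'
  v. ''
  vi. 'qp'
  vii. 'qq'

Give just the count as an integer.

5

i → match
ii → no match
iii → match
iv → no match
v → match
vi → match
vii → match
Total matched: 5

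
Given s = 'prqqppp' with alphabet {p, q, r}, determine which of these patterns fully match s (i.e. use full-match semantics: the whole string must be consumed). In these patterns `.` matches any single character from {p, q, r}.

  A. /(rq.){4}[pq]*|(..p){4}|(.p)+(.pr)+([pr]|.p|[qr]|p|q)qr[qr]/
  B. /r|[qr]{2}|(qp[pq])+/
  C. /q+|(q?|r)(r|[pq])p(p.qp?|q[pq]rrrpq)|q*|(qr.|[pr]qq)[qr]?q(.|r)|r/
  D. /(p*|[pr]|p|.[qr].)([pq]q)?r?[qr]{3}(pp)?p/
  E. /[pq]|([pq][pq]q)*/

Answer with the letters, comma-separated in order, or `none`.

A → no match
B → no match
C → no match
D → match
E → no match

D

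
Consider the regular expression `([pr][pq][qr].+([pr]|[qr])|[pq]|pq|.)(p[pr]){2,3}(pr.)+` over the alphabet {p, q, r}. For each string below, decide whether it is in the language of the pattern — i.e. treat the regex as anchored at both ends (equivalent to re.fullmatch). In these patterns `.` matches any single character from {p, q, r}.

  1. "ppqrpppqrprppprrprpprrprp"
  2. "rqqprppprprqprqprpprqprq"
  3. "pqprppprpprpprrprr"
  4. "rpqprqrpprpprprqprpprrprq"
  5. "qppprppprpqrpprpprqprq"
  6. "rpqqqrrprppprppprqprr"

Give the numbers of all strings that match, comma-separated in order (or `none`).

1, 2, 3, 6

1 → match
2 → match
3 → match
4 → no match
5 → no match
6 → match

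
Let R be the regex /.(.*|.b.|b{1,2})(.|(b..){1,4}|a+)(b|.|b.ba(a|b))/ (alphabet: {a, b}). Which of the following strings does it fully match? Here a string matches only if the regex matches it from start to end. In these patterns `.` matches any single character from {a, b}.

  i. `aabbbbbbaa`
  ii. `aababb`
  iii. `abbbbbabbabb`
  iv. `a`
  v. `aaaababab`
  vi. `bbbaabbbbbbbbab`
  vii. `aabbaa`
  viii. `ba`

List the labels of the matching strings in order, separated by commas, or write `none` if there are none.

i → match
ii → match
iii → match
iv → no match
v → match
vi → match
vii → match
viii → no match

i, ii, iii, v, vi, vii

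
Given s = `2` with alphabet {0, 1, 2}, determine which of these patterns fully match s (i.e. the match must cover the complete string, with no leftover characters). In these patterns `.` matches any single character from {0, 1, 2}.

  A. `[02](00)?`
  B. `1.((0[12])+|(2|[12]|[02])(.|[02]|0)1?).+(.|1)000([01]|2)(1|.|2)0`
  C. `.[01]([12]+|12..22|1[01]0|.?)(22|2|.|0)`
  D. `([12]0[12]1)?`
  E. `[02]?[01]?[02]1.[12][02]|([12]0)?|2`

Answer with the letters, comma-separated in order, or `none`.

A → match
B → no match — must start with `1`
C → no match
D → no match
E → match

A, E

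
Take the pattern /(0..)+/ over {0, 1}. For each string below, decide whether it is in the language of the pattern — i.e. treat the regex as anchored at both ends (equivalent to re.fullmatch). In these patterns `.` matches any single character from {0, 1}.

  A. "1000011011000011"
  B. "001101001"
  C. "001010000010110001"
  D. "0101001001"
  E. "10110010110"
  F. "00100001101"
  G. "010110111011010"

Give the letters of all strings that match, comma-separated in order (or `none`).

none

A → no match — must start with "0"
B → no match
C → no match
D → no match
E → no match — must start with "0"
F → no match
G → no match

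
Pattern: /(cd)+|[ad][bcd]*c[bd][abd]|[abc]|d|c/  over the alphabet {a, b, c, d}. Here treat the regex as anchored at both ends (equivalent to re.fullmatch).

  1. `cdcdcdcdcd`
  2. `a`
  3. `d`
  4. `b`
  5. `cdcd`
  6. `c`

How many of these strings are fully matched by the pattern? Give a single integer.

6

1 → match
2 → match
3 → match
4 → match
5 → match
6 → match
Total matched: 6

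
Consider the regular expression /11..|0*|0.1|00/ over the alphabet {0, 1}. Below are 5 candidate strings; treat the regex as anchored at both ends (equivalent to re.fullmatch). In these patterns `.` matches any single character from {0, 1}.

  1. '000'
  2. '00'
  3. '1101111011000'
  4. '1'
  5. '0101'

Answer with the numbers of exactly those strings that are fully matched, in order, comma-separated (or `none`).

1. '000' → match
2. '00' → match
3 → no match
4. '1' → no match
5. '0101' → no match

1, 2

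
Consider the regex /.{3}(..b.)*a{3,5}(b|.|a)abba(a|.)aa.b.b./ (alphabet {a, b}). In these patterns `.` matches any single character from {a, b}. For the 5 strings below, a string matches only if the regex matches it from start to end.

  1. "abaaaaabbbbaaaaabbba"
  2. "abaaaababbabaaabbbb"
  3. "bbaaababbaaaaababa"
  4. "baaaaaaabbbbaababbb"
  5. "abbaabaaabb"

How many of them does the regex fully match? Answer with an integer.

1

1 → no match
2 → match
3 → no match
4 → no match
5 → no match
Total matched: 1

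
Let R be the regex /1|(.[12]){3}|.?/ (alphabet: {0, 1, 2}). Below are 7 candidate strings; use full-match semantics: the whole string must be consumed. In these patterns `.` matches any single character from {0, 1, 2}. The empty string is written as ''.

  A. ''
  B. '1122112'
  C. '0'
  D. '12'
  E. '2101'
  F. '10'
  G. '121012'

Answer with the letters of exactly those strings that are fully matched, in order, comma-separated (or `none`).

A, C

A → match
B → no match
C → match
D → no match
E → no match
F → no match
G → no match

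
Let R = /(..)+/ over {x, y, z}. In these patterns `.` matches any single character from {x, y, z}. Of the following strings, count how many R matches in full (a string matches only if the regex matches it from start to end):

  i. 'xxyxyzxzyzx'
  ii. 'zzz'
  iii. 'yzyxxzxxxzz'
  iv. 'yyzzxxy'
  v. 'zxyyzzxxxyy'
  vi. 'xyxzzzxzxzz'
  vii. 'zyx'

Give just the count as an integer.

i. 'xxyxyzxzyzx' → no match
ii. 'zzz' → no match
iii. 'yzyxxzxxxzz' → no match
iv. 'yyzzxxy' → no match
v. 'zxyyzzxxxyy' → no match
vi. 'xyxzzzxzxzz' → no match
vii. 'zyx' → no match
Total matched: 0

0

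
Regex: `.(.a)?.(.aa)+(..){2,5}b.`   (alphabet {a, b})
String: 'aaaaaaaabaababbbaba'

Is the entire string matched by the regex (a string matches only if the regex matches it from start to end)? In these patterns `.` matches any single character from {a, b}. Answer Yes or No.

Yes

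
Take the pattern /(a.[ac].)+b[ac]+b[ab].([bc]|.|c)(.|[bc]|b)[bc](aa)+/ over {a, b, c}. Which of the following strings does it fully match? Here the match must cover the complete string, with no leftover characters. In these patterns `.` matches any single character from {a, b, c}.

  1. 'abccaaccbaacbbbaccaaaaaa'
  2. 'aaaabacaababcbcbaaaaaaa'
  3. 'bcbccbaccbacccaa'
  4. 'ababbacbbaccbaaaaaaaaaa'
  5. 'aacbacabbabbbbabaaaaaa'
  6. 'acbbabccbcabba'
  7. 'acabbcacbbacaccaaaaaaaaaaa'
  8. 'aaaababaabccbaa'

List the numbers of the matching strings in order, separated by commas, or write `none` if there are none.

1, 4, 5

1 → match
2 → no match
3 → no match — must start with 'a'
4 → match
5 → match
6 → no match — must end with 'aa'
7 → no match
8 → no match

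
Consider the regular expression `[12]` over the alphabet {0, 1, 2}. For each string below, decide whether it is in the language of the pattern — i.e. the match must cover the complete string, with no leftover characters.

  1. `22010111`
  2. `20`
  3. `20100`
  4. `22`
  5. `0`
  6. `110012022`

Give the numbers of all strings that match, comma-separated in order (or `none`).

1 → no match
2 → no match
3 → no match
4 → no match
5 → no match
6 → no match

none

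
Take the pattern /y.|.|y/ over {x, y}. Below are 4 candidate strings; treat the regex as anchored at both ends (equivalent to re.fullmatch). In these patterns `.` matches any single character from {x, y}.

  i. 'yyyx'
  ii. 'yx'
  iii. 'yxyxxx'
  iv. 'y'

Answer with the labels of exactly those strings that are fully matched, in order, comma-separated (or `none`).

i → no match
ii → match
iii → no match
iv → match

ii, iv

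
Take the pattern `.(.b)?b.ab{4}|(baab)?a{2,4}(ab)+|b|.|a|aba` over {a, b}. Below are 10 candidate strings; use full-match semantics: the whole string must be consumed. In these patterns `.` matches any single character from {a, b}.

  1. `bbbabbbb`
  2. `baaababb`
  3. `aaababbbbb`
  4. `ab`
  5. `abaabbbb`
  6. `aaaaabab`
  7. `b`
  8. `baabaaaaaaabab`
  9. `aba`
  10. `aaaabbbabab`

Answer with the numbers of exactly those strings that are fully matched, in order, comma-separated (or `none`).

1 → match
2 → no match
3 → no match
4 → no match
5 → match
6 → match
7 → match
8 → no match
9 → match
10 → no match

1, 5, 6, 7, 9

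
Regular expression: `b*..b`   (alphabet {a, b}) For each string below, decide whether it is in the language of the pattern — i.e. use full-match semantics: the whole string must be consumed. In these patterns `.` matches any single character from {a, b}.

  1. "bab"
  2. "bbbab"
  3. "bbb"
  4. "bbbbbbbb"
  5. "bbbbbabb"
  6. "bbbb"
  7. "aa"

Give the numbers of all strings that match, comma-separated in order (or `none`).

1. "bab" → match
2. "bbbab" → match
3. "bbb" → match
4. "bbbbbbbb" → match
5. "bbbbbabb" → match
6. "bbbb" → match
7. "aa" → no match — must end with "b"

1, 2, 3, 4, 5, 6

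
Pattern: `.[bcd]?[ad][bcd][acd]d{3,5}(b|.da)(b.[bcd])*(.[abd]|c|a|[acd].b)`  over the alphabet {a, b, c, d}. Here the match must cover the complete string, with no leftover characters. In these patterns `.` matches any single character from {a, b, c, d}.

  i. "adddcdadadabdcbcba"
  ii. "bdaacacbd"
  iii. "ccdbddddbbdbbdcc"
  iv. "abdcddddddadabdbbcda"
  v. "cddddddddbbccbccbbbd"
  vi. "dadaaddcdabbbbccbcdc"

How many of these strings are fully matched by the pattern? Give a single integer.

2

i → no match
ii → no match
iii → match
iv → match
v → no match
vi → no match
Total matched: 2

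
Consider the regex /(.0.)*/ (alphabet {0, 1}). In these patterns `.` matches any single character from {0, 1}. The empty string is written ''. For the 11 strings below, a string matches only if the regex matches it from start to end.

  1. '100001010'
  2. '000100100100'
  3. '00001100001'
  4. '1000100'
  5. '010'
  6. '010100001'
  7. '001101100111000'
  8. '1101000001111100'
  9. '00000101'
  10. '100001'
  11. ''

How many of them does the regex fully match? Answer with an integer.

1 → no match
2 → match
3 → no match
4 → no match
5 → no match
6 → no match
7 → no match
8 → no match
9 → no match
10 → match
11 → match
Total matched: 3

3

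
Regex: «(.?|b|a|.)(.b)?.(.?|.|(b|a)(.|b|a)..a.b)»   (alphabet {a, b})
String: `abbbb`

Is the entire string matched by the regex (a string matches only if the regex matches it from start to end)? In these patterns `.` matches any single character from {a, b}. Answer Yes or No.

Yes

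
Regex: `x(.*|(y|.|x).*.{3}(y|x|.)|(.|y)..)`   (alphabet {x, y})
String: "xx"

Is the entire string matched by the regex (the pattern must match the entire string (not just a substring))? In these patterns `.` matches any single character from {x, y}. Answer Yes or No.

Yes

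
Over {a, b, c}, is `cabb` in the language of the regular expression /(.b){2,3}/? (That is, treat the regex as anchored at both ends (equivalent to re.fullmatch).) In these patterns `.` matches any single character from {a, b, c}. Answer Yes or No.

No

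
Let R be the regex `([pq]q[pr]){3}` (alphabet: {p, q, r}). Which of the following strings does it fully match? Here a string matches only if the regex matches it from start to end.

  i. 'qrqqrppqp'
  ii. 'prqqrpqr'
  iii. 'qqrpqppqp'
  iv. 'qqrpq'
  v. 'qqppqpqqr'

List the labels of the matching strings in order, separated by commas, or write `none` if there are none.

iii, v

i → no match
ii → no match
iii → match
iv → no match
v → match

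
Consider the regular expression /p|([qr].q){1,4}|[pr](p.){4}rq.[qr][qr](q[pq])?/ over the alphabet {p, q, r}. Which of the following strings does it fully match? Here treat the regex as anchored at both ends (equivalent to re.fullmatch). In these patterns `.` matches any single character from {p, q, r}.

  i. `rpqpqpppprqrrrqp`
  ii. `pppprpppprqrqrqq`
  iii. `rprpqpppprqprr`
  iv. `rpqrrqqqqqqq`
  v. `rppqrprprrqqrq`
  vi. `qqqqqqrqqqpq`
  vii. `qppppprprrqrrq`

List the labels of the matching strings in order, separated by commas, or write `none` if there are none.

i → match
ii → match
iii → match
iv → match
v → no match
vi → match
vii → no match

i, ii, iii, iv, vi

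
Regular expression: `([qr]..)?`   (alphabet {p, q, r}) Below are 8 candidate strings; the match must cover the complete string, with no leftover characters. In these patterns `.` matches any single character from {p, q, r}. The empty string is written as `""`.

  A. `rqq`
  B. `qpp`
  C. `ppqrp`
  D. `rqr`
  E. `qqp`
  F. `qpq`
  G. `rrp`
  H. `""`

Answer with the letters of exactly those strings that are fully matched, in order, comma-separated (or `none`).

A, B, D, E, F, G, H

A. `rqq` → match
B. `qpp` → match
C. `ppqrp` → no match
D. `rqr` → match
E. `qqp` → match
F. `qpq` → match
G. `rrp` → match
H. `""` → match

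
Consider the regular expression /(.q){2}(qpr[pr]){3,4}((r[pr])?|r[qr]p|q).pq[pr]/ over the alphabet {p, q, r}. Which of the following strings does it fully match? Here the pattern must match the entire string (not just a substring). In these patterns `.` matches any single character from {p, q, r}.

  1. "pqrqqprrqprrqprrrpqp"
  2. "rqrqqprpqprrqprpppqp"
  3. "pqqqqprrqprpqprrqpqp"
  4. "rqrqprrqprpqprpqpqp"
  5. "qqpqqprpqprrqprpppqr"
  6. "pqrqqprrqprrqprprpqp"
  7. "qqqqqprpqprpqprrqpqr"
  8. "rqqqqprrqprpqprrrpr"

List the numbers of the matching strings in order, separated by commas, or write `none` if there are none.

1 → match
2 → match
3 → match
4 → no match
5 → match
6 → match
7 → match
8 → no match

1, 2, 3, 5, 6, 7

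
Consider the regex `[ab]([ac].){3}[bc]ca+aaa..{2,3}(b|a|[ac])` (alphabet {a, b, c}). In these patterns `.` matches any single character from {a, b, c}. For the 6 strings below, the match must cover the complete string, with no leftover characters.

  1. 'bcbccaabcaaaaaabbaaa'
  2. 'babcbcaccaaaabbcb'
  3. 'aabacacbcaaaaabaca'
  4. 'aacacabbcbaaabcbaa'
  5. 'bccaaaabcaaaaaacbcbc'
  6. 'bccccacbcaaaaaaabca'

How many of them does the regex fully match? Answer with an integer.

1 → match
2 → match
3 → match
4 → no match
5 → match
6 → match
Total matched: 5

5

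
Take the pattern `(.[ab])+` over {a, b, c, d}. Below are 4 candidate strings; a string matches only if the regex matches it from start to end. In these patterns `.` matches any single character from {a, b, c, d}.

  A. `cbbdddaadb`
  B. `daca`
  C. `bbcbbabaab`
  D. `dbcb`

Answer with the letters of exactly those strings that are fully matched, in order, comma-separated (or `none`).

A → no match
B → match
C → match
D → match

B, C, D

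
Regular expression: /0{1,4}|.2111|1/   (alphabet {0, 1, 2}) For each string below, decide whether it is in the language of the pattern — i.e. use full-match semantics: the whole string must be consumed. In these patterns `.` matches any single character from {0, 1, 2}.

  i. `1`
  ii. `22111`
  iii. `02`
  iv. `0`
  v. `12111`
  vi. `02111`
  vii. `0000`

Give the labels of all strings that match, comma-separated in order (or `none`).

i, ii, iv, v, vi, vii

i → match
ii → match
iii → no match
iv → match
v → match
vi → match
vii → match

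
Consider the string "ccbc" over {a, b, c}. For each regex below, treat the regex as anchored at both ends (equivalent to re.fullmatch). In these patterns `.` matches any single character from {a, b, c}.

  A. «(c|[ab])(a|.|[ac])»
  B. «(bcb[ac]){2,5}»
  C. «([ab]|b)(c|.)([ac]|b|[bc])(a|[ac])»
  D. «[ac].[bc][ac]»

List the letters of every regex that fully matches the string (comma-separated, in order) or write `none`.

A → no match
B → no match — must start with "bcb"
C → no match
D → match

D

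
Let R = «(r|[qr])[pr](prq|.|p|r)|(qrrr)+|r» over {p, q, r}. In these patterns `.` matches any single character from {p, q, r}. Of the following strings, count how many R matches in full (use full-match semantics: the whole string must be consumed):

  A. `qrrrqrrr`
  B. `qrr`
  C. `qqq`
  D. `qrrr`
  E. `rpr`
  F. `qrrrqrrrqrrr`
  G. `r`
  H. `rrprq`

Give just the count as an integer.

7

A. `qrrrqrrr` → match
B. `qrr` → match
C. `qqq` → no match
D. `qrrr` → match
E. `rpr` → match
F. `qrrrqrrrqrrr` → match
G. `r` → match
H. `rrprq` → match
Total matched: 7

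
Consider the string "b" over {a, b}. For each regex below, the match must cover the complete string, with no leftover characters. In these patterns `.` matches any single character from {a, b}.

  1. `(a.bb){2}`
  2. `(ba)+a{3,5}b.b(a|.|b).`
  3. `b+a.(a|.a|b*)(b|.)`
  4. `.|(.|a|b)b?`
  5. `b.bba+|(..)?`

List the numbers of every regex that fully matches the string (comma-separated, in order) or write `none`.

4

1 → no match — must start with "a"
2 → no match — must start with "ba"
3 → no match
4 → match
5 → no match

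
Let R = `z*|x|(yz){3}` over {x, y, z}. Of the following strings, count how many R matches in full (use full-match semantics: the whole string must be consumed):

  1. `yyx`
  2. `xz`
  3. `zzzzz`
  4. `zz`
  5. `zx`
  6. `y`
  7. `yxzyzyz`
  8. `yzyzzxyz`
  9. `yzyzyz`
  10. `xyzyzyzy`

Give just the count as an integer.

1 → no match
2 → no match
3 → match
4 → match
5 → no match
6 → no match
7 → no match
8 → no match
9 → match
10 → no match
Total matched: 3

3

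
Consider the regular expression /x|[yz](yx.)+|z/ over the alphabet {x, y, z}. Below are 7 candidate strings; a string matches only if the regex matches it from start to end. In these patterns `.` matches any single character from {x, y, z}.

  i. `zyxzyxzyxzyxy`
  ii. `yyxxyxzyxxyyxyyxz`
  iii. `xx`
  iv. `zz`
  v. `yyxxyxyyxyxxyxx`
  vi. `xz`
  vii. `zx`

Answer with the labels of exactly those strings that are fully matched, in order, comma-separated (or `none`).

i

i → match
ii → no match
iii. `xx` → no match
iv. `zz` → no match
v → no match
vi. `xz` → no match
vii. `zx` → no match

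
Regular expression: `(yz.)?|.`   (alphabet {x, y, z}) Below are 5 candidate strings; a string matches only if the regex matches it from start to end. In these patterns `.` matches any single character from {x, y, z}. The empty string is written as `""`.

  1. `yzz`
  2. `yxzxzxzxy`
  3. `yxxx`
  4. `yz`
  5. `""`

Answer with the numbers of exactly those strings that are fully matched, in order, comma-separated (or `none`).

1. `yzz` → match
2. `yxzxzxzxy` → no match
3. `yxxx` → no match
4. `yz` → no match
5. `""` → match

1, 5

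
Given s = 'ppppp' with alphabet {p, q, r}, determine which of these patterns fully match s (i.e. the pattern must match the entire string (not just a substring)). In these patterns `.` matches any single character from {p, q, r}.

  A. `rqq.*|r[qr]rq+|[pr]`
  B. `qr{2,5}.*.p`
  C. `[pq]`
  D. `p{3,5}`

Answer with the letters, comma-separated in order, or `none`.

A → no match
B → no match — must start with 'qr'
C → no match
D → match

D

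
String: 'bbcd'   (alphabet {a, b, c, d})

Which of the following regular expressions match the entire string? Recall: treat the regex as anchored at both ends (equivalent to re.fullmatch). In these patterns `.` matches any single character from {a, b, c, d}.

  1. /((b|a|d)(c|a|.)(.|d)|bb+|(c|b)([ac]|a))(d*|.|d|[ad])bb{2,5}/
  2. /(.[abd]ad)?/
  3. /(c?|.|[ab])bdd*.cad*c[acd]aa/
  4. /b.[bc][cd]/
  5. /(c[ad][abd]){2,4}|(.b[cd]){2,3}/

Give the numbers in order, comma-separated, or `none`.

1 → no match — must end with 'b'
2 → no match
3 → no match — must end with 'aa'
4 → match
5 → no match

4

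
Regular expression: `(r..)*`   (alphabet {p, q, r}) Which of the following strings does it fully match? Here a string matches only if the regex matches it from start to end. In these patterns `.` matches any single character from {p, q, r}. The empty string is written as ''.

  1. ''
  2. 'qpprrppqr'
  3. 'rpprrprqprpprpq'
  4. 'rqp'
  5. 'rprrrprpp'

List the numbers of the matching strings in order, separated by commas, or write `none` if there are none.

1 → match
2 → no match
3 → match
4 → match
5 → match

1, 3, 4, 5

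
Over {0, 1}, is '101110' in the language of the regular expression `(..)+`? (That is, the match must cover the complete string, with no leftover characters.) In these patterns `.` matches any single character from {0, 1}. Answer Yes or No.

Yes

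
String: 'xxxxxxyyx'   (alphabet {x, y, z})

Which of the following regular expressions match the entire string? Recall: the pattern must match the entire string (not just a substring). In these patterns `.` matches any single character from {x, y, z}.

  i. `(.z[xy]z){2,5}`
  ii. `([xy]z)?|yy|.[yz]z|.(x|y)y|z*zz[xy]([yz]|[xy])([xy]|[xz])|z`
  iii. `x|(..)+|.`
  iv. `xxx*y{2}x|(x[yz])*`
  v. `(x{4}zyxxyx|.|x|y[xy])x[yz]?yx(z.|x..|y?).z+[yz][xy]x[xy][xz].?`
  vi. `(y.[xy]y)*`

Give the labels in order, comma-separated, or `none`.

i → no match — must end with 'z'
ii → no match
iii → no match
iv → match
v → no match
vi → no match

iv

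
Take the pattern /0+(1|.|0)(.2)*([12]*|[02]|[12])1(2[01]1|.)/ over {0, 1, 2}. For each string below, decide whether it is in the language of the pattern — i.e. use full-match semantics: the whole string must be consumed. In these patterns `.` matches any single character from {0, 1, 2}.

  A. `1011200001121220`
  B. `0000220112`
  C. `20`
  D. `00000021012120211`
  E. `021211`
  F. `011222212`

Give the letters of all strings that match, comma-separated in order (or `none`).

A → no match — must start with `0`
B → no match
C → no match — must start with `0`
D → no match
E → match
F → match

E, F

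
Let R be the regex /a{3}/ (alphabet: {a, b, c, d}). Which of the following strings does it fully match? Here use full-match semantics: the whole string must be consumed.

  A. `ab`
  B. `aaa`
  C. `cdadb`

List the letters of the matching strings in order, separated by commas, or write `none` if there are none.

B

A. `ab` → no match — must end with `a`
B. `aaa` → match
C. `cdadb` → no match — must start with `a`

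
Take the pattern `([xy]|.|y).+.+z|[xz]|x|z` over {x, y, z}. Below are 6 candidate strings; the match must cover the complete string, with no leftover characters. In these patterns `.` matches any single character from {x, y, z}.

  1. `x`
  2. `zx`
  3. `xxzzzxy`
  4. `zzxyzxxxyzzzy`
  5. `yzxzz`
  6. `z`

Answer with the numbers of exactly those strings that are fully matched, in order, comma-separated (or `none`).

1 → match
2 → no match
3 → no match
4 → no match
5 → match
6 → match

1, 5, 6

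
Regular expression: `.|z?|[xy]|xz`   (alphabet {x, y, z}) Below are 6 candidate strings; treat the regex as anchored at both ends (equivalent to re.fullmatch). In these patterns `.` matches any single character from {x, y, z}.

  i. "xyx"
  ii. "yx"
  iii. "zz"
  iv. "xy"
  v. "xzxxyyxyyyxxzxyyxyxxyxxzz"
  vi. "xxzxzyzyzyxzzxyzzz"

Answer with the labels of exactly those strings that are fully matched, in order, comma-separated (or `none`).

none

i → no match
ii → no match
iii → no match
iv → no match
v → no match
vi → no match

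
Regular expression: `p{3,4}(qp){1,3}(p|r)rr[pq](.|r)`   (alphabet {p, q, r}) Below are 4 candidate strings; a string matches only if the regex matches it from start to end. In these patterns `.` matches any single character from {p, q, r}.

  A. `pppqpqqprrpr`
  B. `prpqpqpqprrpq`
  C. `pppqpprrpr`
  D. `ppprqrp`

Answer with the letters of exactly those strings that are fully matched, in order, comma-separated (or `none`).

A → no match
B → no match
C → match
D → no match

C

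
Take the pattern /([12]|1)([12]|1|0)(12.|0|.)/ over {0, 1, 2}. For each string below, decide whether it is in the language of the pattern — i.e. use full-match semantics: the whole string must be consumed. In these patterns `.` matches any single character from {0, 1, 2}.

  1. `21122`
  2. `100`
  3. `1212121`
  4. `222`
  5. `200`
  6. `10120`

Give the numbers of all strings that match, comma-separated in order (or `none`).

1, 2, 4, 5, 6

1 → match
2 → match
3 → no match
4 → match
5 → match
6 → match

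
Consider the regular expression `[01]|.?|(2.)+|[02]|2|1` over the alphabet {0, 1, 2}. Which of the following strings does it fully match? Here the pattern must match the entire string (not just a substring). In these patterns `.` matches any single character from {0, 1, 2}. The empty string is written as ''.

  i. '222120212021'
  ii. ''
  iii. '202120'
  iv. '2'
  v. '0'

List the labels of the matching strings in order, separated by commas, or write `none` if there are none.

i → match
ii → match
iii → match
iv → match
v → match

i, ii, iii, iv, v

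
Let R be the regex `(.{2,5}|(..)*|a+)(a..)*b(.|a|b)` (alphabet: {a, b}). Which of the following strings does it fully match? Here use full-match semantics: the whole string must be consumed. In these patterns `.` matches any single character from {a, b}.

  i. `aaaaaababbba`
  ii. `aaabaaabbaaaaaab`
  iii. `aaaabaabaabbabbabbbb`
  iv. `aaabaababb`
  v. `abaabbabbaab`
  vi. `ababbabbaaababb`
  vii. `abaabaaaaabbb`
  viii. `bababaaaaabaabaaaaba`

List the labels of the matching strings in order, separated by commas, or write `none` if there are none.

i, iii, iv, vi, vii, viii

i → match
ii → no match
iii → match
iv → match
v → no match
vi → match
vii → match
viii → match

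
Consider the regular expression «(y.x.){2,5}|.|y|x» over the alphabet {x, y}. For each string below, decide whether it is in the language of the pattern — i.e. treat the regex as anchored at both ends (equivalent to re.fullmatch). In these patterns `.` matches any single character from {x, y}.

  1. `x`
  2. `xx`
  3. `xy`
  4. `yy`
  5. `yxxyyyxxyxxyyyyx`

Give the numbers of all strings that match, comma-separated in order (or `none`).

1 → match
2 → no match
3 → no match
4 → no match
5 → no match

1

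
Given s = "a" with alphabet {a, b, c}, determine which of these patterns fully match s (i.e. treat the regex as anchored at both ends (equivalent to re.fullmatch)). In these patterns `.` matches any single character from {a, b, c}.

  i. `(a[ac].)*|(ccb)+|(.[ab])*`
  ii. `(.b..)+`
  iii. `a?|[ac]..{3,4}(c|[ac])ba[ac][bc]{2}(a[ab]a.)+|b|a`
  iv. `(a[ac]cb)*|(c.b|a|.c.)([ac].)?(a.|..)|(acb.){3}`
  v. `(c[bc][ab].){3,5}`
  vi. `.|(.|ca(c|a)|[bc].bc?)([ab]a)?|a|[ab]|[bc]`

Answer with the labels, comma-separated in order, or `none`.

iii, vi

i → no match
ii → no match
iii → match
iv → no match
v → no match — must start with "c"
vi → match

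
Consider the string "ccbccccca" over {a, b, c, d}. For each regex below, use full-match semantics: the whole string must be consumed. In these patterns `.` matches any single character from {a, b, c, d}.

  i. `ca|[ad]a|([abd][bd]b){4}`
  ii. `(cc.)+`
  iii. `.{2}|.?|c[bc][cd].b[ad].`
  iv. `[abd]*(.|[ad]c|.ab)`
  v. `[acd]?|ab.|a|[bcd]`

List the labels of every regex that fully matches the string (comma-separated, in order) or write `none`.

ii

i → no match
ii → match
iii → no match
iv → no match
v → no match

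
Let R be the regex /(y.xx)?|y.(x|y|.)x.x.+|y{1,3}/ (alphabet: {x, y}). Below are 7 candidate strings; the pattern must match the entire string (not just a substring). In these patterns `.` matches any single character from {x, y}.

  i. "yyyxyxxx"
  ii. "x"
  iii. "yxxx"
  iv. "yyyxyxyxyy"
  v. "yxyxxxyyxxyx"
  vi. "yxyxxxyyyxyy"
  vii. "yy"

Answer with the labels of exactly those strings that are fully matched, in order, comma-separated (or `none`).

i. "yyyxyxxx" → match
ii. "x" → no match
iii. "yxxx" → match
iv. "yyyxyxyxyy" → match
v. "yxyxxxyyxxyx" → match
vi. "yxyxxxyyyxyy" → match
vii. "yy" → match

i, iii, iv, v, vi, vii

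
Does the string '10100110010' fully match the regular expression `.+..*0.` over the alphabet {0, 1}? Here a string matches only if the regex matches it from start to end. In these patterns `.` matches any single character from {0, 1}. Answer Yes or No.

No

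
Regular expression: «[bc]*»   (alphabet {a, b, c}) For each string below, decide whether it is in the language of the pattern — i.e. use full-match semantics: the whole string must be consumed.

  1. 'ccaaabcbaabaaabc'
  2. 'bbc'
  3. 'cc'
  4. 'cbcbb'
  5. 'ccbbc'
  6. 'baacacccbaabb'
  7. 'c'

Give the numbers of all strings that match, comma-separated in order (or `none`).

2, 3, 4, 5, 7

1 → no match
2. 'bbc' → match
3. 'cc' → match
4. 'cbcbb' → match
5. 'ccbbc' → match
6 → no match
7. 'c' → match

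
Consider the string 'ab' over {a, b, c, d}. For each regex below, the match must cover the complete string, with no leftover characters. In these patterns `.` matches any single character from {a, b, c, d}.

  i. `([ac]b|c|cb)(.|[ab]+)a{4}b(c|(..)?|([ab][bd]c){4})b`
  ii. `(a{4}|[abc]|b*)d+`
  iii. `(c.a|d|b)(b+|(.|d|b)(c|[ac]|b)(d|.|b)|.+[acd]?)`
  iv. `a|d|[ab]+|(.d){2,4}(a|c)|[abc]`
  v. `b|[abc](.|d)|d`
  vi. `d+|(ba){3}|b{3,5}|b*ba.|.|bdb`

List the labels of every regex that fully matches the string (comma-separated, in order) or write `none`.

iv, v

i → no match
ii → no match — must end with 'd'
iii → no match
iv → match
v → match
vi → no match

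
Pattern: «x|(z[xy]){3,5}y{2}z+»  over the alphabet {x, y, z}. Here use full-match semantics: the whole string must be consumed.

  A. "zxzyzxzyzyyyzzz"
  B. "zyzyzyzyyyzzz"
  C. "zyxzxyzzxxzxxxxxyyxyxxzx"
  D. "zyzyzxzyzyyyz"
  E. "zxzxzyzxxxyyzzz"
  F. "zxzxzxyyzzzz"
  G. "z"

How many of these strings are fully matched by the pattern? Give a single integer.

A → match
B → match
C → no match
D → match
E → no match
F. "zxzxzxyyzzzz" → match
G. "z" → no match
Total matched: 4

4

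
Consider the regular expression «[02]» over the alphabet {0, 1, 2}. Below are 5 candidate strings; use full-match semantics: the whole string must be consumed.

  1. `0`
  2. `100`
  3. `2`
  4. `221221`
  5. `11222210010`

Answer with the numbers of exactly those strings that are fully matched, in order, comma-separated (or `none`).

1, 3

1 → match
2 → no match
3 → match
4 → no match
5 → no match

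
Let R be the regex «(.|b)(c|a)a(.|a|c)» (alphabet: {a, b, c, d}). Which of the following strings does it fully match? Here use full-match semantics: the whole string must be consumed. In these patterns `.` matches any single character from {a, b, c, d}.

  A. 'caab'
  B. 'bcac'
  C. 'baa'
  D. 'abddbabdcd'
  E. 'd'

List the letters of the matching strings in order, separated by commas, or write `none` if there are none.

A, B

A → match
B → match
C → no match
D → no match
E → no match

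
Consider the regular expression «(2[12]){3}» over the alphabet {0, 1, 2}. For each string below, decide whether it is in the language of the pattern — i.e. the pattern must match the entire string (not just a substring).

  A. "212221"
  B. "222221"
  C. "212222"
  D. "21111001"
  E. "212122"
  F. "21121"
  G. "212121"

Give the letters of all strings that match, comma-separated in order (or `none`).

A → match
B → match
C → match
D → no match
E → match
F → no match
G → match

A, B, C, E, G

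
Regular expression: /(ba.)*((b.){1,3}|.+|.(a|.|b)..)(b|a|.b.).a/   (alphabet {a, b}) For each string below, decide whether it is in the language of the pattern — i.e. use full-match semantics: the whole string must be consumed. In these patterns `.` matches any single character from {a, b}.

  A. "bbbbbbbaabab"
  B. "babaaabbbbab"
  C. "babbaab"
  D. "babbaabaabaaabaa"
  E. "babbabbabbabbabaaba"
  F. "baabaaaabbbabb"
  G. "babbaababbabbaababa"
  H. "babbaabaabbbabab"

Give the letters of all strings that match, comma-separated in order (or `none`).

A → no match — must end with "a"
B → no match — must end with "a"
C → no match — must end with "a"
D → match
E → match
F → no match — must end with "a"
G → match
H → no match — must end with "a"

D, E, G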